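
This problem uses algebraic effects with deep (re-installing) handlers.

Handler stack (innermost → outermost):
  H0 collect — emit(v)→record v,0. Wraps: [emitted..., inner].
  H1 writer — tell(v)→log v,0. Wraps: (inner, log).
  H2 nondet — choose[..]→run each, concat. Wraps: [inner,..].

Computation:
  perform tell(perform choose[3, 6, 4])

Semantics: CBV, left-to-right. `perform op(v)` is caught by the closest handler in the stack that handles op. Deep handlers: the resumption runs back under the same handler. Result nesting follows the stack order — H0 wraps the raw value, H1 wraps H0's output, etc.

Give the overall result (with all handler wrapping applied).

Evaluation trace:
choose[3, 6, 4] @ H2
  branch[0] choose=3:
    tell(3) @ H1 ⇒ log+=3
    H0 returns [0]
    H1 returns ([0], (3))
    H2 returns [([0], (3))]
  branch[1] choose=6:
    tell(6) @ H1 ⇒ log+=6
    H0 returns [0]
    H1 returns ([0], (6))
    H2 returns [([0], (6))]
  branch[2] choose=4:
    tell(4) @ H1 ⇒ log+=4
    H0 returns [0]
    H1 returns ([0], (4))
    H2 returns [([0], (4))]
= [([0], (3)), ([0], (6)), ([0], (4))]

Answer: [([0], (3)), ([0], (6)), ([0], (4))]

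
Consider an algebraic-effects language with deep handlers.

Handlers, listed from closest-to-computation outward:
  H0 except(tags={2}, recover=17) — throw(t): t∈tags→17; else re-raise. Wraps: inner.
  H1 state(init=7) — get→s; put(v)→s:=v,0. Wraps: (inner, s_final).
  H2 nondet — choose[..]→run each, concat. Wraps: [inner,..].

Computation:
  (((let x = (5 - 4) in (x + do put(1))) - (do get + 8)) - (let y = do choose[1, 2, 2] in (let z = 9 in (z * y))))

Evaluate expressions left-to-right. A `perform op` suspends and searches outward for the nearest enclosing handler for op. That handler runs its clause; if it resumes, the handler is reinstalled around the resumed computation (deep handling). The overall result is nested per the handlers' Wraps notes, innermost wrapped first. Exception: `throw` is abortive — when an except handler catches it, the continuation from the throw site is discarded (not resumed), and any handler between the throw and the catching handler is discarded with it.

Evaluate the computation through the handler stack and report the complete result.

Answer: [(-17, 1), (-26, 1), (-26, 1)]

Working:
put(1) @ H1 ⇒ s:=1
get @ H1 ⇒ 1
choose[1, 2, 2] @ H2
  branch[0] choose=1:
    H0 returns -17
    H1 returns (-17, 1)
    H2 returns [(-17, 1)]
  branch[1] choose=2:
    H0 returns -26
    H1 returns (-26, 1)
    H2 returns [(-26, 1)]
  branch[2] choose=2:
    H0 returns -26
    H1 returns (-26, 1)
    H2 returns [(-26, 1)]
= [(-17, 1), (-26, 1), (-26, 1)]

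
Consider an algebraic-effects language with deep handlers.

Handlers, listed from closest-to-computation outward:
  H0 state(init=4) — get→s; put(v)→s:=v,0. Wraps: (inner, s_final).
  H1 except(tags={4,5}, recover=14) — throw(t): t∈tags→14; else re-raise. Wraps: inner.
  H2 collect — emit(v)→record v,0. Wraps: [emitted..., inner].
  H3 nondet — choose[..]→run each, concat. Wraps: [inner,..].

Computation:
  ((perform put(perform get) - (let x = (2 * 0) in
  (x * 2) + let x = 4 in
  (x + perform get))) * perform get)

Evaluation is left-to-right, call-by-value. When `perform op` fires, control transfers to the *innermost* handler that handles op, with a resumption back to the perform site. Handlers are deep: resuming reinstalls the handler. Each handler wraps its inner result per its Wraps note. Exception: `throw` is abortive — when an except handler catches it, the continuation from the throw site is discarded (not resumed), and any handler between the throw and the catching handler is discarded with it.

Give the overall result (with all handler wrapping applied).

Answer: [[(-32, 4)]]

Working:
get @ H0 ⇒ 4
put(4) @ H0 ⇒ s:=4
get @ H0 ⇒ 4
get @ H0 ⇒ 4
H0 returns (-32, 4)
H1 returns (-32, 4)
H2 returns [(-32, 4)]
H3 returns [[(-32, 4)]]
= [[(-32, 4)]]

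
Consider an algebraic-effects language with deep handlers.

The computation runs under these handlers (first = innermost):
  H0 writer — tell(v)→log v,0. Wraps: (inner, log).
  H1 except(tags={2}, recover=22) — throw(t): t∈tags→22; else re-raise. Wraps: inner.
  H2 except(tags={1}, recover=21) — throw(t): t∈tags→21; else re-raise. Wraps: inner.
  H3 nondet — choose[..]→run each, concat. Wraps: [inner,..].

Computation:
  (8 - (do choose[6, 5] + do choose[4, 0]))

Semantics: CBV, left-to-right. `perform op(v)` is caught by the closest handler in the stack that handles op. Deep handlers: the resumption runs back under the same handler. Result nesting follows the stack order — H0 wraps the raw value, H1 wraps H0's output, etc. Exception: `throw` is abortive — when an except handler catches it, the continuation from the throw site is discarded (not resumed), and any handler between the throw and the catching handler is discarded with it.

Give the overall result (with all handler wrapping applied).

Working:
choose[6, 5] @ H3
  branch[0] choose=6:
    choose[4, 0] @ H3
      branch[0] choose=4:
        H0 returns (-2, ())
        H1 returns (-2, ())
        H2 returns (-2, ())
        H3 returns [(-2, ())]
      branch[1] choose=0:
        H0 returns (2, ())
        H1 returns (2, ())
        H2 returns (2, ())
        H3 returns [(2, ())]
  branch[1] choose=5:
    choose[4, 0] @ H3
      branch[0] choose=4:
        H0 returns (-1, ())
        H1 returns (-1, ())
        H2 returns (-1, ())
        H3 returns [(-1, ())]
      branch[1] choose=0:
        H0 returns (3, ())
        H1 returns (3, ())
        H2 returns (3, ())
        H3 returns [(3, ())]
= [(-2, ()), (2, ()), (-1, ()), (3, ())]

Answer: [(-2, ()), (2, ()), (-1, ()), (3, ())]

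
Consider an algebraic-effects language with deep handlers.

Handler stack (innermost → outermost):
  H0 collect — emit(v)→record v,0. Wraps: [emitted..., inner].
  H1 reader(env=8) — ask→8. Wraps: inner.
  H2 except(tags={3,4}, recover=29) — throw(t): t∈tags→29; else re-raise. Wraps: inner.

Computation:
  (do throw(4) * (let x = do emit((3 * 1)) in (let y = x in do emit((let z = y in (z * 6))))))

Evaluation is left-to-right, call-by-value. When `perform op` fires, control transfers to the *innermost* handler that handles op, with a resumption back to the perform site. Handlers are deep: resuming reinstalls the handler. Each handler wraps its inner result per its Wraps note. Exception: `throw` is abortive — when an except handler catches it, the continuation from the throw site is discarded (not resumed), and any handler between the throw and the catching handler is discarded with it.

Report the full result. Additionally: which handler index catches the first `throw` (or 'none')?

Answer: 29 ; first throw caught by: H2

Step-by-step:
throw(4) @ H2 caught ⇒ 29
= 29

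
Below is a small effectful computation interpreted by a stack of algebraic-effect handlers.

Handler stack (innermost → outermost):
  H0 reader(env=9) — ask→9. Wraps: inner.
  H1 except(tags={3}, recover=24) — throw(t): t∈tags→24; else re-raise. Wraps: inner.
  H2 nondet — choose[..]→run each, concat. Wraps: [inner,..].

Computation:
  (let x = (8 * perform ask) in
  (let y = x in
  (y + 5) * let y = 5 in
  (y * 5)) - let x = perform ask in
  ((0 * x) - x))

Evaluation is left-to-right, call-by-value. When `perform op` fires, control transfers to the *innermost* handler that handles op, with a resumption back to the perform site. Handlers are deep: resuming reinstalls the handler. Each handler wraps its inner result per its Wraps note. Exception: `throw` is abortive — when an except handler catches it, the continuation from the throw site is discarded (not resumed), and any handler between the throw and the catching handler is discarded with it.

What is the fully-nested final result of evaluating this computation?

Answer: [1934]

Step-by-step:
ask @ H0 ⇒ 9
ask @ H0 ⇒ 9
H0 returns 1934
H1 returns 1934
H2 returns [1934]
= [1934]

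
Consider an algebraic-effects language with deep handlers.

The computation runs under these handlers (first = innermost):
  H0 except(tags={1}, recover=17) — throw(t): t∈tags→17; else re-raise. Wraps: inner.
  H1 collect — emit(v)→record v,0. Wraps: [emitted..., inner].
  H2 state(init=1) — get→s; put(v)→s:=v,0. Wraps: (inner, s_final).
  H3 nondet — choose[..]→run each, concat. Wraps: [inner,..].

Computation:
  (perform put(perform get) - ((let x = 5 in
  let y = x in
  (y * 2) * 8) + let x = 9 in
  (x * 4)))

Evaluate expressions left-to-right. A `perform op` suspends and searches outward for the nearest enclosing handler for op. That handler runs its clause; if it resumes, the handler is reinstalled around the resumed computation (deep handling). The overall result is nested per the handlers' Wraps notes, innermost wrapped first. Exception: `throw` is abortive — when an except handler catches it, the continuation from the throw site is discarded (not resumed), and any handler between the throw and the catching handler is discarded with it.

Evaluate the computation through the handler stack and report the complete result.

Answer: [([-116], 1)]

Working:
get @ H2 ⇒ 1
put(1) @ H2 ⇒ s:=1
H0 returns -116
H1 returns [-116]
H2 returns ([-116], 1)
H3 returns [([-116], 1)]
= [([-116], 1)]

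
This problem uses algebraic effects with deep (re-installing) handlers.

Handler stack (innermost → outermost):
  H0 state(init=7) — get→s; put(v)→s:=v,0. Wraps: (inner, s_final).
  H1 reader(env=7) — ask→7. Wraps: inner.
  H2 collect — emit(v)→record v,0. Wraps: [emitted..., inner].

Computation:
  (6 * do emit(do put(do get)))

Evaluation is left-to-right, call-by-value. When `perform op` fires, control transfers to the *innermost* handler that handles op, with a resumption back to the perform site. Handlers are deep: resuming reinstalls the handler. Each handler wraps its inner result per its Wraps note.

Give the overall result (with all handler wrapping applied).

Step-by-step:
get @ H0 ⇒ 7
put(7) @ H0 ⇒ s:=7
emit(0) @ H2 ⇒ out+=0
H0 returns (0, 7)
H1 returns (0, 7)
H2 returns [0, (0, 7)]
= [0, (0, 7)]

Answer: [0, (0, 7)]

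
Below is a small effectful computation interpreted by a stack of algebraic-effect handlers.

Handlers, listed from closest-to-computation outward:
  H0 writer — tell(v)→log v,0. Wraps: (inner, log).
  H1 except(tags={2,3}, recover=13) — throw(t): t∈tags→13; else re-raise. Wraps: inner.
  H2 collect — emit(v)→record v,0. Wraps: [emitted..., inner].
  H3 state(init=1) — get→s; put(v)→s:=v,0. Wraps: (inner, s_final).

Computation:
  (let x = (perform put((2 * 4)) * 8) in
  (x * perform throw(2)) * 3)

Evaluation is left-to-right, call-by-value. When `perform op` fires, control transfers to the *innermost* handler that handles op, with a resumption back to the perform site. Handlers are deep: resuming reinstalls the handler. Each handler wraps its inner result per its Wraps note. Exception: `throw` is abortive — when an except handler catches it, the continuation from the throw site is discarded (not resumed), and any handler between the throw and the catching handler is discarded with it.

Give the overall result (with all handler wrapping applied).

Step-by-step:
put(8) @ H3 ⇒ s:=8
throw(2) @ H1 caught ⇒ 13
H2 returns [13]
H3 returns ([13], 8)
= ([13], 8)

Answer: ([13], 8)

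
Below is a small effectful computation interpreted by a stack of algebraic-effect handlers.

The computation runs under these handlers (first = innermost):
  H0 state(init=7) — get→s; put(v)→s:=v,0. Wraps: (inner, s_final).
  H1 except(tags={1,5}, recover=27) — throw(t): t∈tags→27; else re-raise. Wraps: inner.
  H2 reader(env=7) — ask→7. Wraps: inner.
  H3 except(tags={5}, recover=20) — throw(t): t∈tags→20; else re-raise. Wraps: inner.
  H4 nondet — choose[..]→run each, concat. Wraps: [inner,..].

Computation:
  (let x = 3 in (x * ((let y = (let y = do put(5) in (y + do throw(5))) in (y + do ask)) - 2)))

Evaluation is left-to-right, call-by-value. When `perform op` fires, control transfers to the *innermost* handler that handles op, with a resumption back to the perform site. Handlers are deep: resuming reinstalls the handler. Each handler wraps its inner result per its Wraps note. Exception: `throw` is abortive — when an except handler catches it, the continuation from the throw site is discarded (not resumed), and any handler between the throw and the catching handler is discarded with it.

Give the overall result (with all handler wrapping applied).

Answer: [27]

Evaluation trace:
put(5) @ H0 ⇒ s:=5
throw(5) @ H1 caught ⇒ 27
H2 returns 27
H3 returns 27
H4 returns [27]
= [27]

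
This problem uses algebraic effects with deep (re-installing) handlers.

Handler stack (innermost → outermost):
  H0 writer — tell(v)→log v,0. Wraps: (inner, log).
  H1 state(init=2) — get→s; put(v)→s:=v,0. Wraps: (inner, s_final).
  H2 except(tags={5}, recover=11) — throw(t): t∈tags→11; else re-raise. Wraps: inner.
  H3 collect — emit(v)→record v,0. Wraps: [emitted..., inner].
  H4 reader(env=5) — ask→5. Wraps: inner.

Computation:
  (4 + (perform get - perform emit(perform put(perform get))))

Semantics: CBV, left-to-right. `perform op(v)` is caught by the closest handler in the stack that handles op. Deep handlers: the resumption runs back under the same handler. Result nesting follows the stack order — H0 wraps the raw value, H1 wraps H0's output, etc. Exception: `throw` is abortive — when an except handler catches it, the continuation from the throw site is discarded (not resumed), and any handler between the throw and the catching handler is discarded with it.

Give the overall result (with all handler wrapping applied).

Working:
get @ H1 ⇒ 2
get @ H1 ⇒ 2
put(2) @ H1 ⇒ s:=2
emit(0) @ H3 ⇒ out+=0
H0 returns (6, ())
H1 returns ((6, ()), 2)
H2 returns ((6, ()), 2)
H3 returns [0, ((6, ()), 2)]
H4 returns [0, ((6, ()), 2)]
= [0, ((6, ()), 2)]

Answer: [0, ((6, ()), 2)]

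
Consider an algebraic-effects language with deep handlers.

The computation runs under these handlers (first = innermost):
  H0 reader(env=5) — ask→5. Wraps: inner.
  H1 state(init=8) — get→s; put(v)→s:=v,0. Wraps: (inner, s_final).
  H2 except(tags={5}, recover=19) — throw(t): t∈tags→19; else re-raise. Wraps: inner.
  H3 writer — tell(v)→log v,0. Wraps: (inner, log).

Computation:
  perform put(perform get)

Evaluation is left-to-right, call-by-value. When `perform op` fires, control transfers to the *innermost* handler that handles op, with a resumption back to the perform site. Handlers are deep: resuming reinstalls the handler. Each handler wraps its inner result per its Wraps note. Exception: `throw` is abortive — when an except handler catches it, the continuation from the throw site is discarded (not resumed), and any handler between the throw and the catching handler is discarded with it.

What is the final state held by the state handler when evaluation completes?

Working:
get @ H1 ⇒ 8
put(8) @ H1 ⇒ s:=8
H0 returns 0
H1 returns (0, 8)
H2 returns (0, 8)
H3 returns ((0, 8), ())
= ((0, 8), ())

Answer: 8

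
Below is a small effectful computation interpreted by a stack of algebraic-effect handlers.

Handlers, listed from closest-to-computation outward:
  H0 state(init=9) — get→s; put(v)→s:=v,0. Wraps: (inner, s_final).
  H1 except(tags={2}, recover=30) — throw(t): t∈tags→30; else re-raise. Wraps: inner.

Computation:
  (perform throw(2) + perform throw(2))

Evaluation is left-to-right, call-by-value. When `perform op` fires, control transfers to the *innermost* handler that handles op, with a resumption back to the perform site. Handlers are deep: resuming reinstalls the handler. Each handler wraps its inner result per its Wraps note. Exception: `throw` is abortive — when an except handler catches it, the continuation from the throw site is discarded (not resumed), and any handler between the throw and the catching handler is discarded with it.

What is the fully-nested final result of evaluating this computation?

Working:
throw(2) @ H1 caught ⇒ 30
= 30

Answer: 30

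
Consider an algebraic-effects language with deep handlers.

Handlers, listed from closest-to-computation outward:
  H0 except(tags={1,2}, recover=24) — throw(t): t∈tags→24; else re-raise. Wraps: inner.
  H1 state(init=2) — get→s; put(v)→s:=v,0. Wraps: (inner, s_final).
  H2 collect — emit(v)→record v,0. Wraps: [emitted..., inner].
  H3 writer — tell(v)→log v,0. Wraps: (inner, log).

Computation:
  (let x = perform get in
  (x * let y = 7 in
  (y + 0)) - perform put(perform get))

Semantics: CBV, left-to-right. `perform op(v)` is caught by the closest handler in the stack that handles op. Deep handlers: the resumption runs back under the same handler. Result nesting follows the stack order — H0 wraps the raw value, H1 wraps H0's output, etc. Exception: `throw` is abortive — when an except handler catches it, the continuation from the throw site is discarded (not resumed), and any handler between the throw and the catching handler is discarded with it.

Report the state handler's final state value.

Answer: 2

Evaluation trace:
get @ H1 ⇒ 2
get @ H1 ⇒ 2
put(2) @ H1 ⇒ s:=2
H0 returns 14
H1 returns (14, 2)
H2 returns [(14, 2)]
H3 returns ([(14, 2)], ())
= ([(14, 2)], ())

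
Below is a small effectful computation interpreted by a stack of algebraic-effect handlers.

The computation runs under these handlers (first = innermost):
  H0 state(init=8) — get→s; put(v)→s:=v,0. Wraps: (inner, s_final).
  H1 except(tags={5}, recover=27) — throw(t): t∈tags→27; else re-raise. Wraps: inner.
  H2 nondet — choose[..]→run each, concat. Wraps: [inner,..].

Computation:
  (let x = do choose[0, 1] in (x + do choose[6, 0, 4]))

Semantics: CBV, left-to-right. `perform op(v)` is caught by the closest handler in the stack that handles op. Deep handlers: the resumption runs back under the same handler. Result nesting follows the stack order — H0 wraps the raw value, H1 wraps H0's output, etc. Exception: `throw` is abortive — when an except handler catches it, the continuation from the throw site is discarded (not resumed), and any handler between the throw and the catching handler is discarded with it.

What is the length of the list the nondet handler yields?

Answer: 6

Evaluation trace:
choose[0, 1] @ H2
  branch[0] choose=0:
    choose[6, 0, 4] @ H2
      branch[0] choose=6:
        H0 returns (6, 8)
        H1 returns (6, 8)
        H2 returns [(6, 8)]
      branch[1] choose=0:
        H0 returns (0, 8)
        H1 returns (0, 8)
        H2 returns [(0, 8)]
      branch[2] choose=4:
        H0 returns (4, 8)
        H1 returns (4, 8)
        H2 returns [(4, 8)]
  branch[1] choose=1:
    choose[6, 0, 4] @ H2
      branch[0] choose=6:
        H0 returns (7, 8)
        H1 returns (7, 8)
        H2 returns [(7, 8)]
      branch[1] choose=0:
        H0 returns (1, 8)
        H1 returns (1, 8)
        H2 returns [(1, 8)]
      branch[2] choose=4:
        H0 returns (5, 8)
        H1 returns (5, 8)
        H2 returns [(5, 8)]
= [(6, 8), (0, 8), (4, 8), (7, 8), (1, 8), (5, 8)]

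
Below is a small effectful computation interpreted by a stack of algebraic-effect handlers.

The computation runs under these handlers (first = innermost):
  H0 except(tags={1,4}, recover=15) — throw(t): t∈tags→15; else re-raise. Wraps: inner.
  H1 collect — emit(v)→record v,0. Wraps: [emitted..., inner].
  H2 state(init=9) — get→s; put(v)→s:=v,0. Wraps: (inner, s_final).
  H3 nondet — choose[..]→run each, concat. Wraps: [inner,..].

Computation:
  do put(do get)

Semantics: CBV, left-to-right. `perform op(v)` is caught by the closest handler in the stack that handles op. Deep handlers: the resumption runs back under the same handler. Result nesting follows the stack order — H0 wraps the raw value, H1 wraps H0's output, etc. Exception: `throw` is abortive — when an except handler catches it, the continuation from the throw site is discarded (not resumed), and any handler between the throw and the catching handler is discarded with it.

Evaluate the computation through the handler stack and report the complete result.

Step-by-step:
get @ H2 ⇒ 9
put(9) @ H2 ⇒ s:=9
H0 returns 0
H1 returns [0]
H2 returns ([0], 9)
H3 returns [([0], 9)]
= [([0], 9)]

Answer: [([0], 9)]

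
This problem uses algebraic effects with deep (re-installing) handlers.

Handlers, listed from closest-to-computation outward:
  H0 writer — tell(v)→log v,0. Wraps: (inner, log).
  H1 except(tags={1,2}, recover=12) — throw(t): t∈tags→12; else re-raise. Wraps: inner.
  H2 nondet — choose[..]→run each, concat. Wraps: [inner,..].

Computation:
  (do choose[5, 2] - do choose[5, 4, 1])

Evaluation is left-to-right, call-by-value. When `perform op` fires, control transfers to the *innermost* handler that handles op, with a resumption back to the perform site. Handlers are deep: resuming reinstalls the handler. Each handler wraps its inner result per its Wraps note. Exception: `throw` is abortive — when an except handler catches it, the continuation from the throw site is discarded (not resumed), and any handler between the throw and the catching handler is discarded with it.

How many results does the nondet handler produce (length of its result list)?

Working:
choose[5, 2] @ H2
  branch[0] choose=5:
    choose[5, 4, 1] @ H2
      branch[0] choose=5:
        H0 returns (0, ())
        H1 returns (0, ())
        H2 returns [(0, ())]
      branch[1] choose=4:
        H0 returns (1, ())
        H1 returns (1, ())
        H2 returns [(1, ())]
      branch[2] choose=1:
        H0 returns (4, ())
        H1 returns (4, ())
        H2 returns [(4, ())]
  branch[1] choose=2:
    choose[5, 4, 1] @ H2
      branch[0] choose=5:
        H0 returns (-3, ())
        H1 returns (-3, ())
        H2 returns [(-3, ())]
      branch[1] choose=4:
        H0 returns (-2, ())
        H1 returns (-2, ())
        H2 returns [(-2, ())]
      branch[2] choose=1:
        H0 returns (1, ())
        H1 returns (1, ())
        H2 returns [(1, ())]
= [(0, ()), (1, ()), (4, ()), (-3, ()), (-2, ()), (1, ())]

Answer: 6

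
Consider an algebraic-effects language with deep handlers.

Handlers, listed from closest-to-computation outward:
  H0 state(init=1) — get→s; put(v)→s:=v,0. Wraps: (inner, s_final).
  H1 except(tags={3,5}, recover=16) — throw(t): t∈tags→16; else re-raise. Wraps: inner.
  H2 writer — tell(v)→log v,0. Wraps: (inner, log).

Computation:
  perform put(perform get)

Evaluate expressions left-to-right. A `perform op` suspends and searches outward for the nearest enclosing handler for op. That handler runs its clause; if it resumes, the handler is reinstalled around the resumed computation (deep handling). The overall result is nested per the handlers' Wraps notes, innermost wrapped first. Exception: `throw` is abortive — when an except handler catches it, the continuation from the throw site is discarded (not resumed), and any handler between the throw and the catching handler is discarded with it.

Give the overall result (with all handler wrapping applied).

Working:
get @ H0 ⇒ 1
put(1) @ H0 ⇒ s:=1
H0 returns (0, 1)
H1 returns (0, 1)
H2 returns ((0, 1), ())
= ((0, 1), ())

Answer: ((0, 1), ())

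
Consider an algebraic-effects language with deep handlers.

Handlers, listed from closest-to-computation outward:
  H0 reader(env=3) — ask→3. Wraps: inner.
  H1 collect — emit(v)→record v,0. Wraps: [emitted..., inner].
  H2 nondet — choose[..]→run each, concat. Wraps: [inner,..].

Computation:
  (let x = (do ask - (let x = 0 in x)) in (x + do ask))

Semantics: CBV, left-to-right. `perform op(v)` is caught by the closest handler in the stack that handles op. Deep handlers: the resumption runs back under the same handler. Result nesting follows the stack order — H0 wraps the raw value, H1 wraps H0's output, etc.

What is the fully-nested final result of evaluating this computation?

Answer: [[6]]

Step-by-step:
ask @ H0 ⇒ 3
ask @ H0 ⇒ 3
H0 returns 6
H1 returns [6]
H2 returns [[6]]
= [[6]]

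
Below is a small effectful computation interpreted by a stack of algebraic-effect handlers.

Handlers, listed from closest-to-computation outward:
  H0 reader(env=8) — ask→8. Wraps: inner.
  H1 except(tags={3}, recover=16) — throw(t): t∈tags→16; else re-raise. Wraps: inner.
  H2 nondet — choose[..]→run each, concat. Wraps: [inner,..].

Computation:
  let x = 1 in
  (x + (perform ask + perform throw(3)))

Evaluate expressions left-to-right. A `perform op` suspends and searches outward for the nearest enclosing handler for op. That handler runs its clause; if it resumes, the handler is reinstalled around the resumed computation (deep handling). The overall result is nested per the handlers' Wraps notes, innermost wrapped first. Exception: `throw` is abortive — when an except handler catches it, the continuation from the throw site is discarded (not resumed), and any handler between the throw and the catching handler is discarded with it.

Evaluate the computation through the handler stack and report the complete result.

Answer: [16]

Step-by-step:
ask @ H0 ⇒ 8
throw(3) @ H1 caught ⇒ 16
H2 returns [16]
= [16]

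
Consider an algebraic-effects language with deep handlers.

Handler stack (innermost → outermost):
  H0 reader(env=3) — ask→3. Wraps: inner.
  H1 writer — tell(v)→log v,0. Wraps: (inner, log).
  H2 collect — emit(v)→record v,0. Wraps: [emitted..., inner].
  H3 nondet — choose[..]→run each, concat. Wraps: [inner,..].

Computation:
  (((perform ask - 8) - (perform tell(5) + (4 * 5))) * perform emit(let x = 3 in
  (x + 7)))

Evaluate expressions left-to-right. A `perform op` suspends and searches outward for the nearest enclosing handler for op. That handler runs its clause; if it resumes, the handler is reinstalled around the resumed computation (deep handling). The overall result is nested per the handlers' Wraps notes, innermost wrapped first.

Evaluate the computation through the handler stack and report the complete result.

Answer: [[10, (0, (5))]]

Step-by-step:
ask @ H0 ⇒ 3
tell(5) @ H1 ⇒ log+=5
emit(10) @ H2 ⇒ out+=10
H0 returns 0
H1 returns (0, (5))
H2 returns [10, (0, (5))]
H3 returns [[10, (0, (5))]]
= [[10, (0, (5))]]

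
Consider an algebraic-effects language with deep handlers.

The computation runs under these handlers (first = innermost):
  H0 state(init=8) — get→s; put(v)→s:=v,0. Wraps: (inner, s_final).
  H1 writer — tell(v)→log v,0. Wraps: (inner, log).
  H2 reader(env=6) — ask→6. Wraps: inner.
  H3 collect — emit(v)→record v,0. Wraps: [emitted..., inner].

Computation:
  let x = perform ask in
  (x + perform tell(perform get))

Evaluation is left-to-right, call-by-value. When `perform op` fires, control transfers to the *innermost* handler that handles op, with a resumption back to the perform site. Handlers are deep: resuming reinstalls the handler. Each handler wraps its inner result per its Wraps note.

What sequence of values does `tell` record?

Working:
ask @ H2 ⇒ 6
get @ H0 ⇒ 8
tell(8) @ H1 ⇒ log+=8
H0 returns (6, 8)
H1 returns ((6, 8), (8))
H2 returns ((6, 8), (8))
H3 returns [((6, 8), (8))]
= [((6, 8), (8))]

Answer: (8)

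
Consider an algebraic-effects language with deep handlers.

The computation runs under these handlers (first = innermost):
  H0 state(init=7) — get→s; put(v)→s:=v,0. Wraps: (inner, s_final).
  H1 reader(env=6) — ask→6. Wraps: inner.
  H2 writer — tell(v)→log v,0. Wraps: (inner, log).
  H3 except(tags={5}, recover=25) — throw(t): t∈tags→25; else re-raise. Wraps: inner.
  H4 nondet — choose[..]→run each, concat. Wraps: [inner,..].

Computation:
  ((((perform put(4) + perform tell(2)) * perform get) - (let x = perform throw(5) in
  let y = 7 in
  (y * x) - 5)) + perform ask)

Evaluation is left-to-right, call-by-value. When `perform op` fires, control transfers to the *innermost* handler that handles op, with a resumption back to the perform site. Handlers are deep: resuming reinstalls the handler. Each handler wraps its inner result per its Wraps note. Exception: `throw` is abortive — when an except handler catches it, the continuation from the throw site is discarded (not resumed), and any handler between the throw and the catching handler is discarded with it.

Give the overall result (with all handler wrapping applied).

Evaluation trace:
put(4) @ H0 ⇒ s:=4
tell(2) @ H2 ⇒ log+=2
get @ H0 ⇒ 4
throw(5) @ H3 caught ⇒ 25
H4 returns [25]
= [25]

Answer: [25]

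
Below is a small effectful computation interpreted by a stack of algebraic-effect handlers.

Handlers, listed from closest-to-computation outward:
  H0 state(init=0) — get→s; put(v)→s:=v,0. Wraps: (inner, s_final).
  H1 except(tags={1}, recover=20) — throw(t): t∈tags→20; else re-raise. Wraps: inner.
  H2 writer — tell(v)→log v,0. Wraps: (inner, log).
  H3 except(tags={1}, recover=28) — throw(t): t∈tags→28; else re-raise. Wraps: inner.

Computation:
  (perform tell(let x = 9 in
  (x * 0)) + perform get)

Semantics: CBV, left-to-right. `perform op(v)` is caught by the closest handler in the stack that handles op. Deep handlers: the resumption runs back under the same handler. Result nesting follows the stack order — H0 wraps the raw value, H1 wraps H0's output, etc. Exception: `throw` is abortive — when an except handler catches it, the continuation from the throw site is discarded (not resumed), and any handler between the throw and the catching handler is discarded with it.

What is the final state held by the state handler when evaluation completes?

Answer: 0

Evaluation trace:
tell(0) @ H2 ⇒ log+=0
get @ H0 ⇒ 0
H0 returns (0, 0)
H1 returns (0, 0)
H2 returns ((0, 0), (0))
H3 returns ((0, 0), (0))
= ((0, 0), (0))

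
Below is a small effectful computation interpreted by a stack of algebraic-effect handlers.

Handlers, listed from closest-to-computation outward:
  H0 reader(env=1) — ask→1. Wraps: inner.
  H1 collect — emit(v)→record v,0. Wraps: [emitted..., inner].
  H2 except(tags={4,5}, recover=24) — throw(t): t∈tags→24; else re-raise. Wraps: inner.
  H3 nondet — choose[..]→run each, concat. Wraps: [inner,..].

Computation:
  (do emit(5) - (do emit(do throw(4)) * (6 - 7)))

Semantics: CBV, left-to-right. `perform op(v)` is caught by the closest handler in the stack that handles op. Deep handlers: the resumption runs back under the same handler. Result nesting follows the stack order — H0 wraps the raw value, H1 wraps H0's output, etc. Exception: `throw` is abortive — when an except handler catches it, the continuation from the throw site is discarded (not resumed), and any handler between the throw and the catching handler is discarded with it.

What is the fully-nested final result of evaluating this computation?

Evaluation trace:
emit(5) @ H1 ⇒ out+=5
throw(4) @ H2 caught ⇒ 24
H3 returns [24]
= [24]

Answer: [24]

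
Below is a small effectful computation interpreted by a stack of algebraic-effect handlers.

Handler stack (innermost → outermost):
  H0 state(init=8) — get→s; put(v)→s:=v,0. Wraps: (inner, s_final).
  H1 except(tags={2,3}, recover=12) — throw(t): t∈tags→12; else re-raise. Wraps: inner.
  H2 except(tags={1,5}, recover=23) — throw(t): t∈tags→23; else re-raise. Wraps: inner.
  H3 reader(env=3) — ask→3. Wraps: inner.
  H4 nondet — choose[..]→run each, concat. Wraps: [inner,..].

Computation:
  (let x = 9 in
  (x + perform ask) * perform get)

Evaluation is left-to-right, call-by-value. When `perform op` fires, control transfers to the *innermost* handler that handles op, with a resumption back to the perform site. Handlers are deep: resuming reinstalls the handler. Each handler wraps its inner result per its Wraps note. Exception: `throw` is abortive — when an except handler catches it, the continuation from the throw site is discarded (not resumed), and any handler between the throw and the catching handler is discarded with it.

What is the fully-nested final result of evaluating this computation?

Step-by-step:
ask @ H3 ⇒ 3
get @ H0 ⇒ 8
H0 returns (96, 8)
H1 returns (96, 8)
H2 returns (96, 8)
H3 returns (96, 8)
H4 returns [(96, 8)]
= [(96, 8)]

Answer: [(96, 8)]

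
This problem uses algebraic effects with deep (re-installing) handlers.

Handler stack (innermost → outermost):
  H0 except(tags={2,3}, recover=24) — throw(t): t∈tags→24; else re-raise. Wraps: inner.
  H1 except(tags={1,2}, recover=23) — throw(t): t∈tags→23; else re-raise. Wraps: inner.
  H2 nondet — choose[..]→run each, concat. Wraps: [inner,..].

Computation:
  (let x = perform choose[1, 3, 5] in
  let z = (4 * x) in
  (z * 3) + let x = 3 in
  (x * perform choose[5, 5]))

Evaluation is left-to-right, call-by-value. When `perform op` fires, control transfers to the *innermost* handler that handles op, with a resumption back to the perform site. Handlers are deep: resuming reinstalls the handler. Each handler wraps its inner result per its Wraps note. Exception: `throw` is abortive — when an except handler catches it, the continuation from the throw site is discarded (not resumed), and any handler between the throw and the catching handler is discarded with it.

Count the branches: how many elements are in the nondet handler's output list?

Answer: 6

Evaluation trace:
choose[1, 3, 5] @ H2
  branch[0] choose=1:
    choose[5, 5] @ H2
      branch[0] choose=5:
        H0 returns 27
        H1 returns 27
        H2 returns [27]
      branch[1] choose=5:
        H0 returns 27
        H1 returns 27
        H2 returns [27]
  branch[1] choose=3:
    choose[5, 5] @ H2
      branch[0] choose=5:
        H0 returns 51
        H1 returns 51
        H2 returns [51]
      branch[1] choose=5:
        H0 returns 51
        H1 returns 51
        H2 returns [51]
  branch[2] choose=5:
    choose[5, 5] @ H2
      branch[0] choose=5:
        H0 returns 75
        H1 returns 75
        H2 returns [75]
      branch[1] choose=5:
        H0 returns 75
        H1 returns 75
        H2 returns [75]
= [27, 27, 51, 51, 75, 75]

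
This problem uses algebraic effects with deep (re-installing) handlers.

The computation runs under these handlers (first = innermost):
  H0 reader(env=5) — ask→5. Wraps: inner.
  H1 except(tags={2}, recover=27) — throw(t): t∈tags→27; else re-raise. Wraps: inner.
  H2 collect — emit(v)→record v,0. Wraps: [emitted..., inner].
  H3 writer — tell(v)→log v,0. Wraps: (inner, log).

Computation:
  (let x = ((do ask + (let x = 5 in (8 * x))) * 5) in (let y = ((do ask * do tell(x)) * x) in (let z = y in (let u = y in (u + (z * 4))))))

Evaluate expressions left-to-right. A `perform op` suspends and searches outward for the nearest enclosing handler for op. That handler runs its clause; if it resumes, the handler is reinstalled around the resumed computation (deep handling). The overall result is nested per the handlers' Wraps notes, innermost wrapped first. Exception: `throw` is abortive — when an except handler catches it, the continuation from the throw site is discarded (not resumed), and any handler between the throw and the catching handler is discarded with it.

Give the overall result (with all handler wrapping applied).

Answer: ([0], (225))

Evaluation trace:
ask @ H0 ⇒ 5
ask @ H0 ⇒ 5
tell(225) @ H3 ⇒ log+=225
H0 returns 0
H1 returns 0
H2 returns [0]
H3 returns ([0], (225))
= ([0], (225))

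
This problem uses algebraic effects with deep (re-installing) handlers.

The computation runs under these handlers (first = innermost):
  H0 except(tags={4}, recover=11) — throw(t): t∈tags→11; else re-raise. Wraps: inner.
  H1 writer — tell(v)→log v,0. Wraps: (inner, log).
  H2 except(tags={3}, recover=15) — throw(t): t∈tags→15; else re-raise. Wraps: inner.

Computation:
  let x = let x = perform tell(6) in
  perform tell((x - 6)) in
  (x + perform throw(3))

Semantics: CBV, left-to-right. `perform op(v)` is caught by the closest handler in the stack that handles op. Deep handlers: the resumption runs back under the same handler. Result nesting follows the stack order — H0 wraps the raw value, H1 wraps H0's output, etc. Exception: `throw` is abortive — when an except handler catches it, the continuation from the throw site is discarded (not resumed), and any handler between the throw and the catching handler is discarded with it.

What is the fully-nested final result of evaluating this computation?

Answer: 15

Evaluation trace:
tell(6) @ H1 ⇒ log+=6
tell(-6) @ H1 ⇒ log+=-6
throw(3) @ H0 re-raised
throw(3) @ H2 caught ⇒ 15
= 15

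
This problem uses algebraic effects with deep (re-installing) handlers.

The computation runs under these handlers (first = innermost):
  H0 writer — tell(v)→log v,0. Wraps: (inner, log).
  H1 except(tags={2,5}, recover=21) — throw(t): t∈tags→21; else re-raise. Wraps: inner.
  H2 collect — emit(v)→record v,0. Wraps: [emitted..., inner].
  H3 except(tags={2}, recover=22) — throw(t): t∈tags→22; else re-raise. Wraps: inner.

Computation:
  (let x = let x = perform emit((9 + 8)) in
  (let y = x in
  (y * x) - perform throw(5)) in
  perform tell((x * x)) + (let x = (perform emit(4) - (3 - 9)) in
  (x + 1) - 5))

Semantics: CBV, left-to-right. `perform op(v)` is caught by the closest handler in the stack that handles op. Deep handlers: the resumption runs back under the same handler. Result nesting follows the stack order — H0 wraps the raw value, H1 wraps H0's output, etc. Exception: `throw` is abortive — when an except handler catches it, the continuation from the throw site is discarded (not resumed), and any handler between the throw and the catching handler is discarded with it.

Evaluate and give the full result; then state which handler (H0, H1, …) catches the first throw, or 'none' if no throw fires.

Answer: [17, 21] ; first throw caught by: H1

Working:
emit(17) @ H2 ⇒ out+=17
throw(5) @ H1 caught ⇒ 21
H2 returns [17, 21]
H3 returns [17, 21]
= [17, 21]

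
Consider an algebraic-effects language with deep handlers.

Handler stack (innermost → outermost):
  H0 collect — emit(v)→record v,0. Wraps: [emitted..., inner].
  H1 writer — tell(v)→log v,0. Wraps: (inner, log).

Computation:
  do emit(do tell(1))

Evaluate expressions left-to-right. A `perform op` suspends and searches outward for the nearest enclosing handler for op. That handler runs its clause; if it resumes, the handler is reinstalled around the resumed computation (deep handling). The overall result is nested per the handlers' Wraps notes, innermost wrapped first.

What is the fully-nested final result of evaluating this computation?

Step-by-step:
tell(1) @ H1 ⇒ log+=1
emit(0) @ H0 ⇒ out+=0
H0 returns [0, 0]
H1 returns ([0, 0], (1))
= ([0, 0], (1))

Answer: ([0, 0], (1))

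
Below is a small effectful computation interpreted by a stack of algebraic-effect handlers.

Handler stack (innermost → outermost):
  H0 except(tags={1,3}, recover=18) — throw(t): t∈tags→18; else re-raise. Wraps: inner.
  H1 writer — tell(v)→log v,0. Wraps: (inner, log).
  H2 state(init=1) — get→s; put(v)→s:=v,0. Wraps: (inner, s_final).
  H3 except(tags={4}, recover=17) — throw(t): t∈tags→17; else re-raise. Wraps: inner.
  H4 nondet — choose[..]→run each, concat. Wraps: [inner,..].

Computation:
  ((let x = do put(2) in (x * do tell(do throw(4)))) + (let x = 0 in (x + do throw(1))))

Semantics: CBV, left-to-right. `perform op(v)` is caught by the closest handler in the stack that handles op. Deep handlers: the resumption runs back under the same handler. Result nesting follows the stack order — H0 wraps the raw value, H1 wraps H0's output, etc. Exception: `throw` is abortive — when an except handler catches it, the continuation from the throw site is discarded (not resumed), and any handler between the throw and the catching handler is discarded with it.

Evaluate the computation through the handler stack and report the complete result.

Answer: [17]

Evaluation trace:
put(2) @ H2 ⇒ s:=2
throw(4) @ H0 re-raised
throw(4) @ H3 caught ⇒ 17
H4 returns [17]
= [17]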